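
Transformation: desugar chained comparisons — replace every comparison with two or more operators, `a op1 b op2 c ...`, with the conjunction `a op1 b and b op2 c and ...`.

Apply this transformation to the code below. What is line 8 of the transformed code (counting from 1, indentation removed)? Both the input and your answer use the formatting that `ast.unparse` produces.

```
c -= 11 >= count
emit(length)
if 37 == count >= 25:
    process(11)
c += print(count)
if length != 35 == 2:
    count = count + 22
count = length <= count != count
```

count = length <= count and count != count

Transformed code:
c -= 11 >= count
emit(length)
if 37 == count and count >= 25:
    process(11)
c += print(count)
if length != 35 and 35 == 2:
    count = count + 22
count = length <= count and count != count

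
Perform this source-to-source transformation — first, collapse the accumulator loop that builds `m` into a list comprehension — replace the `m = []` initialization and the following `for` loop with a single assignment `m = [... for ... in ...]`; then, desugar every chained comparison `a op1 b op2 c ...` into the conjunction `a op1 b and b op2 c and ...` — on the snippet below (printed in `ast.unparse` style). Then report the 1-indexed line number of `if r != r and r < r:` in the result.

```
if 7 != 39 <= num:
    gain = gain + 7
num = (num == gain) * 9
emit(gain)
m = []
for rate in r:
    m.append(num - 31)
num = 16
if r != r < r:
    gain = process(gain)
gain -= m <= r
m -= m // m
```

7

Transformed code:
if 7 != 39 and 39 <= num:
    gain = gain + 7
num = (num == gain) * 9
emit(gain)
m = [num - 31 for rate in r]
num = 16
if r != r and r < r:
    gain = process(gain)
gain -= m <= r
m -= m // m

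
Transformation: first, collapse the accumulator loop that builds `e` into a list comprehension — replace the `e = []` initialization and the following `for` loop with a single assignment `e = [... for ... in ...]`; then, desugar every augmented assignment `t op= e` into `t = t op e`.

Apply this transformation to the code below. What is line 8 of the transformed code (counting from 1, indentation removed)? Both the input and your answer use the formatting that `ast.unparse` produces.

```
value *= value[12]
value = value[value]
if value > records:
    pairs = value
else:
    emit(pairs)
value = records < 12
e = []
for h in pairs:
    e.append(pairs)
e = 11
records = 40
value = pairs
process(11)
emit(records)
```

Transformed code:
value = value * value[12]
value = value[value]
if value > records:
    pairs = value
else:
    emit(pairs)
value = records < 12
e = [pairs for h in pairs]
e = 11
records = 40
value = pairs
process(11)
emit(records)

e = [pairs for h in pairs]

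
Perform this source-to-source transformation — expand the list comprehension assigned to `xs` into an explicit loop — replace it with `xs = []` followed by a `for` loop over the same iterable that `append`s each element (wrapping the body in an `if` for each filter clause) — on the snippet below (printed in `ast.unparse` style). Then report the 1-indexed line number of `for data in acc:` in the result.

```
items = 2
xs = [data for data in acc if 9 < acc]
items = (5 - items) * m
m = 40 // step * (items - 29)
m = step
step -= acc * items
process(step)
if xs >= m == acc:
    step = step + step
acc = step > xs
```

3

Transformed code:
items = 2
xs = []
for data in acc:
    if 9 < acc:
        xs.append(data)
items = (5 - items) * m
m = 40 // step * (items - 29)
m = step
step -= acc * items
process(step)
if xs >= m == acc:
    step = step + step
acc = step > xs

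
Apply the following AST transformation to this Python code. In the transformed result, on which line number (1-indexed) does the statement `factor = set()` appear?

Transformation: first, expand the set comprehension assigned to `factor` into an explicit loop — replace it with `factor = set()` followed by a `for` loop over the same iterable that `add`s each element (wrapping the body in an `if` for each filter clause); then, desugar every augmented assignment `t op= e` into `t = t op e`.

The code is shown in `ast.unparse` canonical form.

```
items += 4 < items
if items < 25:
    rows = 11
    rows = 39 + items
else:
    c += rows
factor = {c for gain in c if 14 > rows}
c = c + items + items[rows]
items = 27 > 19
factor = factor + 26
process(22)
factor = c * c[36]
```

Transformed code:
items = items + (4 < items)
if items < 25:
    rows = 11
    rows = 39 + items
else:
    c = c + rows
factor = set()
for gain in c:
    if 14 > rows:
        factor.add(c)
c = c + items + items[rows]
items = 27 > 19
factor = factor + 26
process(22)
factor = c * c[36]

7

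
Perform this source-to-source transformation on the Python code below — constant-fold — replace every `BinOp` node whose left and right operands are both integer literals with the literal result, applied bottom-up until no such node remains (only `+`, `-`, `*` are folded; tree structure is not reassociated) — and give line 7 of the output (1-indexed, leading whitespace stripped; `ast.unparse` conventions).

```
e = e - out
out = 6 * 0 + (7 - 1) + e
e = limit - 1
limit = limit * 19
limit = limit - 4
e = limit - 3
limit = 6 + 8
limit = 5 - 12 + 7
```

Transformed code:
e = e - out
out = 6 + e
e = limit - 1
limit = limit * 19
limit = limit - 4
e = limit - 3
limit = 14
limit = 0

limit = 14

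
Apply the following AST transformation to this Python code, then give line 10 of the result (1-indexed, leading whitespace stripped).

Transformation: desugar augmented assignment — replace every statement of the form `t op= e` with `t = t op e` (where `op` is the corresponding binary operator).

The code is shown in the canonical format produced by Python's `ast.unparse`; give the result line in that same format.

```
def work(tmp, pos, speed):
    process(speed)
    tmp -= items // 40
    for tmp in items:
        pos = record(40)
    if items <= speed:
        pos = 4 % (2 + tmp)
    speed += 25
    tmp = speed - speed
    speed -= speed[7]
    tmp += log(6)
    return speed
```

Transformed code:
def work(tmp, pos, speed):
    process(speed)
    tmp = tmp - items // 40
    for tmp in items:
        pos = record(40)
    if items <= speed:
        pos = 4 % (2 + tmp)
    speed = speed + 25
    tmp = speed - speed
    speed = speed - speed[7]
    tmp = tmp + log(6)
    return speed

speed = speed - speed[7]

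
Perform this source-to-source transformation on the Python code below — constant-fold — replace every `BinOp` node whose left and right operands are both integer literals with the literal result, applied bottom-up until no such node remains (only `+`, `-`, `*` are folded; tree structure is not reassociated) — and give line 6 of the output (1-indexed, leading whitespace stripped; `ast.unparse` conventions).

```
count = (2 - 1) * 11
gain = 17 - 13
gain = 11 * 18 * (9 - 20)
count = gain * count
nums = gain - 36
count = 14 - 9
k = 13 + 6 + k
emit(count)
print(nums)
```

Transformed code:
count = 11
gain = 4
gain = -2178
count = gain * count
nums = gain - 36
count = 5
k = 19 + k
emit(count)
print(nums)

count = 5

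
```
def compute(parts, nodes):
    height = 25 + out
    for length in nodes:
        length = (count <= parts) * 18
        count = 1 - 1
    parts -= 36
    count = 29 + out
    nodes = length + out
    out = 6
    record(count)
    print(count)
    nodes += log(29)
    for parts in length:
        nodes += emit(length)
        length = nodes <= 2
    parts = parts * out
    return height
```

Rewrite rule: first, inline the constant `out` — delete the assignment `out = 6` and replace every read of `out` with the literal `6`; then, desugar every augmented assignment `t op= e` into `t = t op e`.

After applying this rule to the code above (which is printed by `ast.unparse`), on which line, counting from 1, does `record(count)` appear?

Transformed code:
def compute(parts, nodes):
    height = 25 + 6
    for length in nodes:
        length = (count <= parts) * 18
        count = 1 - 1
    parts = parts - 36
    count = 29 + 6
    nodes = length + 6
    record(count)
    print(count)
    nodes = nodes + log(29)
    for parts in length:
        nodes = nodes + emit(length)
        length = nodes <= 2
    parts = parts * 6
    return height

9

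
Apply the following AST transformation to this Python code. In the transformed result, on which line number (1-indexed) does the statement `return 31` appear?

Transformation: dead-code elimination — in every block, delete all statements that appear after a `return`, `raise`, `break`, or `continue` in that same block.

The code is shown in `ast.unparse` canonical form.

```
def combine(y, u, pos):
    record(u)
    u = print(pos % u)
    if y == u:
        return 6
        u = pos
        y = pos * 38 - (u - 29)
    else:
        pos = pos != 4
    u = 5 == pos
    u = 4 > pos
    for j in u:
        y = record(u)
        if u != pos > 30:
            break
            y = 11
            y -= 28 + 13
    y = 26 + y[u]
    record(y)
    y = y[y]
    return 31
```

Transformed code:
def combine(y, u, pos):
    record(u)
    u = print(pos % u)
    if y == u:
        return 6
    else:
        pos = pos != 4
    u = 5 == pos
    u = 4 > pos
    for j in u:
        y = record(u)
        if u != pos > 30:
            break
    y = 26 + y[u]
    record(y)
    y = y[y]
    return 31

17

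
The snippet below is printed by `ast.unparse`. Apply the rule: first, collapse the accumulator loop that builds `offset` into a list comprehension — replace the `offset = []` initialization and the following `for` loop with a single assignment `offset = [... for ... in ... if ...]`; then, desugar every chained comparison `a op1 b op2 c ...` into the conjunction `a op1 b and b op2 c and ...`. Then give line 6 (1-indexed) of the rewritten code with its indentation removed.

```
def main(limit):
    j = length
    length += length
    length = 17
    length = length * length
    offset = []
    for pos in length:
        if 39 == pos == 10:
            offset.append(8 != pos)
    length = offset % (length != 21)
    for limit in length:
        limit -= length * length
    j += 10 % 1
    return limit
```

offset = [8 != pos for pos in length if 39 == pos and pos == 10]

Transformed code:
def main(limit):
    j = length
    length += length
    length = 17
    length = length * length
    offset = [8 != pos for pos in length if 39 == pos and pos == 10]
    length = offset % (length != 21)
    for limit in length:
        limit -= length * length
    j += 10 % 1
    return limit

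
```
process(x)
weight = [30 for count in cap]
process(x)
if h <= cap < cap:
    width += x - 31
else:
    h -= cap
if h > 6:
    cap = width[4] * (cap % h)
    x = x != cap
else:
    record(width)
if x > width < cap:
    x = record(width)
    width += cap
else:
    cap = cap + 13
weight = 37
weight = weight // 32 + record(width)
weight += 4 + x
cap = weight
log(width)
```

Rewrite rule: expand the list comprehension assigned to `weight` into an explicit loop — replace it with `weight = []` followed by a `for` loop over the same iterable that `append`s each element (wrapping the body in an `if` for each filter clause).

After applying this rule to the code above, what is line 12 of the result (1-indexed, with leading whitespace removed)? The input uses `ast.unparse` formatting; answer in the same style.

x = x != cap

Transformed code:
process(x)
weight = []
for count in cap:
    weight.append(30)
process(x)
if h <= cap < cap:
    width += x - 31
else:
    h -= cap
if h > 6:
    cap = width[4] * (cap % h)
    x = x != cap
else:
    record(width)
if x > width < cap:
    x = record(width)
    width += cap
else:
    cap = cap + 13
weight = 37
weight = weight // 32 + record(width)
weight += 4 + x
cap = weight
log(width)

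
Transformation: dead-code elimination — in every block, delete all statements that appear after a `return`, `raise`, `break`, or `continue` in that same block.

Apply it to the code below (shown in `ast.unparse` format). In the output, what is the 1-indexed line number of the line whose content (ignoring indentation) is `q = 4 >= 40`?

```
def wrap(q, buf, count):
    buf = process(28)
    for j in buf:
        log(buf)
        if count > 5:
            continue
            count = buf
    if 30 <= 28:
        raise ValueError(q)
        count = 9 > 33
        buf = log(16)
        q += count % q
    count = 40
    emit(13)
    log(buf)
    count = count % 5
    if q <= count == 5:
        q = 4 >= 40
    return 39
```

14

Transformed code:
def wrap(q, buf, count):
    buf = process(28)
    for j in buf:
        log(buf)
        if count > 5:
            continue
    if 30 <= 28:
        raise ValueError(q)
    count = 40
    emit(13)
    log(buf)
    count = count % 5
    if q <= count == 5:
        q = 4 >= 40
    return 39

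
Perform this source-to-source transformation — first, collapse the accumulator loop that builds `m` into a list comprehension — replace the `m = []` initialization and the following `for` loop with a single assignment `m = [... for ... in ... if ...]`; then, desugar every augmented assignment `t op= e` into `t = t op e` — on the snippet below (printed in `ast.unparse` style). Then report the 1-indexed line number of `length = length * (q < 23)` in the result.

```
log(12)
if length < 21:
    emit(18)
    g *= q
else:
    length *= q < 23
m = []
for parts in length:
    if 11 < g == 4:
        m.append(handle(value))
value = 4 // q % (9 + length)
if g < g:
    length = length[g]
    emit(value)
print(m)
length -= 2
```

Transformed code:
log(12)
if length < 21:
    emit(18)
    g = g * q
else:
    length = length * (q < 23)
m = [handle(value) for parts in length if 11 < g == 4]
value = 4 // q % (9 + length)
if g < g:
    length = length[g]
    emit(value)
print(m)
length = length - 2

6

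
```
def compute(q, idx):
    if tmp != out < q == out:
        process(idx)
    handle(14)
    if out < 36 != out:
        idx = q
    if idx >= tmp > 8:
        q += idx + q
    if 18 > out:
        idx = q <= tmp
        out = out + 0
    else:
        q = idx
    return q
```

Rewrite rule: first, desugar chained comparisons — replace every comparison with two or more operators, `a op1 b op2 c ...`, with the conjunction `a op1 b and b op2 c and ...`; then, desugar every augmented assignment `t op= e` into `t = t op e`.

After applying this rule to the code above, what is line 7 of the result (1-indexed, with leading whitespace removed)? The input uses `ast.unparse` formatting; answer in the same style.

Transformed code:
def compute(q, idx):
    if tmp != out and out < q and (q == out):
        process(idx)
    handle(14)
    if out < 36 and 36 != out:
        idx = q
    if idx >= tmp and tmp > 8:
        q = q + (idx + q)
    if 18 > out:
        idx = q <= tmp
        out = out + 0
    else:
        q = idx
    return q

if idx >= tmp and tmp > 8:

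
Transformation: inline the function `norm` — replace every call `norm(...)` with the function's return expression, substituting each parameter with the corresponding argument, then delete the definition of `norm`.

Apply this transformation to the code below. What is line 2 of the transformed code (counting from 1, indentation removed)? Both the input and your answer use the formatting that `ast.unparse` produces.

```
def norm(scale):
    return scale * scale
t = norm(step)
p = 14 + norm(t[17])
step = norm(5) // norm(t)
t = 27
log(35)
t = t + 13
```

p = 14 + t[17] * t[17]

Transformed code:
t = step * step
p = 14 + t[17] * t[17]
step = 5 * 5 // (t * t)
t = 27
log(35)
t = t + 13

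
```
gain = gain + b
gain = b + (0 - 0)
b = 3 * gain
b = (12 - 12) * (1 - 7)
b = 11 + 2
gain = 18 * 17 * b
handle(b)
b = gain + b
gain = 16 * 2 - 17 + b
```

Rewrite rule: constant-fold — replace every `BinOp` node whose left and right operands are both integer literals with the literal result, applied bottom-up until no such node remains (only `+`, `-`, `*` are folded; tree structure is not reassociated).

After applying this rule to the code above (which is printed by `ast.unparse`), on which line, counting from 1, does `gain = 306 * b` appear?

6

Transformed code:
gain = gain + b
gain = b + 0
b = 3 * gain
b = 0
b = 13
gain = 306 * b
handle(b)
b = gain + b
gain = 15 + b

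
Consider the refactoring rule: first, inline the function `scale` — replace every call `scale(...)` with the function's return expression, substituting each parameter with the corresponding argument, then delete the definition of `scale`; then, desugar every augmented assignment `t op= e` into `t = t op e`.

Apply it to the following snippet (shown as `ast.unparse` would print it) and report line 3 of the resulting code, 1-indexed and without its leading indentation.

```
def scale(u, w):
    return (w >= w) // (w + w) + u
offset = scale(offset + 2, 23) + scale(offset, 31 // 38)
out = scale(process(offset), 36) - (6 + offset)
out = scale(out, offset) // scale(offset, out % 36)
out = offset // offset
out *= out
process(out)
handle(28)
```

out = ((offset >= offset) // (offset + offset) + out) // ((out % 36 >= out % 36) // (out % 36 + out % 36) + offset)

Transformed code:
offset = (23 >= 23) // (23 + 23) + (offset + 2) + ((31 // 38 >= 31 // 38) // (31 // 38 + 31 // 38) + offset)
out = (36 >= 36) // (36 + 36) + process(offset) - (6 + offset)
out = ((offset >= offset) // (offset + offset) + out) // ((out % 36 >= out % 36) // (out % 36 + out % 36) + offset)
out = offset // offset
out = out * out
process(out)
handle(28)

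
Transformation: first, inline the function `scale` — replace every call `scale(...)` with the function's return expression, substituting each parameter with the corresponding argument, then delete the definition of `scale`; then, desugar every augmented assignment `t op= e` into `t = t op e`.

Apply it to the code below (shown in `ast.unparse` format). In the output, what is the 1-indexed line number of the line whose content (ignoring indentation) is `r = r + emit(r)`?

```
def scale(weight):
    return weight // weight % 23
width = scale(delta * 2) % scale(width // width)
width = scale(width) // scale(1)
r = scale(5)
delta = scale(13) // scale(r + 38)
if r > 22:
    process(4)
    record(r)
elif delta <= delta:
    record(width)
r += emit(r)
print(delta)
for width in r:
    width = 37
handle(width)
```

Transformed code:
width = delta * 2 // (delta * 2) % 23 % (width // width // (width // width) % 23)
width = width // width % 23 // (1 // 1 % 23)
r = 5 // 5 % 23
delta = 13 // 13 % 23 // ((r + 38) // (r + 38) % 23)
if r > 22:
    process(4)
    record(r)
elif delta <= delta:
    record(width)
r = r + emit(r)
print(delta)
for width in r:
    width = 37
handle(width)

10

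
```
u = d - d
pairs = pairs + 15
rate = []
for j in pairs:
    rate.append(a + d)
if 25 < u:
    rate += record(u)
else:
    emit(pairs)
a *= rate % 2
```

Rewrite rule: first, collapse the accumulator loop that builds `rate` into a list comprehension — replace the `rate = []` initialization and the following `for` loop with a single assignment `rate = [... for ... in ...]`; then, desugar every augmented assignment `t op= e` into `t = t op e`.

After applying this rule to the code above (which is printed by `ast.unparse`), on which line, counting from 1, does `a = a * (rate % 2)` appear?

Transformed code:
u = d - d
pairs = pairs + 15
rate = [a + d for j in pairs]
if 25 < u:
    rate = rate + record(u)
else:
    emit(pairs)
a = a * (rate % 2)

8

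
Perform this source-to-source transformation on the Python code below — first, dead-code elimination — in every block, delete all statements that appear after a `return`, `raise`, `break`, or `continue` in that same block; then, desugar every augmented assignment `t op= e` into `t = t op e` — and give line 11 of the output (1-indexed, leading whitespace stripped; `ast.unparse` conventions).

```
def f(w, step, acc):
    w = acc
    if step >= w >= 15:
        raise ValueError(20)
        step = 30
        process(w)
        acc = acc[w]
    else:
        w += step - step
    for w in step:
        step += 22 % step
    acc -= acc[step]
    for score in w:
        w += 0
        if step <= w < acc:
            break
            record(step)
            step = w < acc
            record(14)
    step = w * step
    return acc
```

w = w + 0

Transformed code:
def f(w, step, acc):
    w = acc
    if step >= w >= 15:
        raise ValueError(20)
    else:
        w = w + (step - step)
    for w in step:
        step = step + 22 % step
    acc = acc - acc[step]
    for score in w:
        w = w + 0
        if step <= w < acc:
            break
    step = w * step
    return acc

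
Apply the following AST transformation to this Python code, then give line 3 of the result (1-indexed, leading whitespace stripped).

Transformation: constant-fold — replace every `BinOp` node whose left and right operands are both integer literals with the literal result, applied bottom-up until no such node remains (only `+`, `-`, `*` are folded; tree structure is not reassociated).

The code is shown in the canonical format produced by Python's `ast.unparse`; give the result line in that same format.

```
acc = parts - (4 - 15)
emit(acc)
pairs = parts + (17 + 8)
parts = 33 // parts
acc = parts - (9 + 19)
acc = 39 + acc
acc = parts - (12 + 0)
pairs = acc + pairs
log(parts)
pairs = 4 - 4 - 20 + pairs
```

pairs = parts + 25

Transformed code:
acc = parts - -11
emit(acc)
pairs = parts + 25
parts = 33 // parts
acc = parts - 28
acc = 39 + acc
acc = parts - 12
pairs = acc + pairs
log(parts)
pairs = -20 + pairs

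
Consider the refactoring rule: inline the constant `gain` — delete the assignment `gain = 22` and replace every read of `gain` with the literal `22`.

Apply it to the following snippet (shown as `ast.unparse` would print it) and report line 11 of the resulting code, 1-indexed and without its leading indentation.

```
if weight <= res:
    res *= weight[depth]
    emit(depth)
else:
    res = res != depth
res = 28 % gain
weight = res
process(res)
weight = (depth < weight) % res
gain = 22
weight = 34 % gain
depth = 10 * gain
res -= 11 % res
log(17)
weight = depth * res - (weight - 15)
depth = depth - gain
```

depth = 10 * 22

Transformed code:
if weight <= res:
    res *= weight[depth]
    emit(depth)
else:
    res = res != depth
res = 28 % 22
weight = res
process(res)
weight = (depth < weight) % res
weight = 34 % 22
depth = 10 * 22
res -= 11 % res
log(17)
weight = depth * res - (weight - 15)
depth = depth - 22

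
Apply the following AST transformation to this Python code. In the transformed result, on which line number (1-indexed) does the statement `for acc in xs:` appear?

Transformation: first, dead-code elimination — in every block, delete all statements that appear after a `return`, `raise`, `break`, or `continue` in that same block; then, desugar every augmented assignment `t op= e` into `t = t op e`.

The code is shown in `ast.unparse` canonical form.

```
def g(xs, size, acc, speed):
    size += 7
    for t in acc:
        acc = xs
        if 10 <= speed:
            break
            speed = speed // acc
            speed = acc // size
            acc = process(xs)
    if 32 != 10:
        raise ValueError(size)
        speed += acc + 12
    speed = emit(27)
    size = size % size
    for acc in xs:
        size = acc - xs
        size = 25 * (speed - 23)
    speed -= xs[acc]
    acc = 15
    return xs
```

11

Transformed code:
def g(xs, size, acc, speed):
    size = size + 7
    for t in acc:
        acc = xs
        if 10 <= speed:
            break
    if 32 != 10:
        raise ValueError(size)
    speed = emit(27)
    size = size % size
    for acc in xs:
        size = acc - xs
        size = 25 * (speed - 23)
    speed = speed - xs[acc]
    acc = 15
    return xs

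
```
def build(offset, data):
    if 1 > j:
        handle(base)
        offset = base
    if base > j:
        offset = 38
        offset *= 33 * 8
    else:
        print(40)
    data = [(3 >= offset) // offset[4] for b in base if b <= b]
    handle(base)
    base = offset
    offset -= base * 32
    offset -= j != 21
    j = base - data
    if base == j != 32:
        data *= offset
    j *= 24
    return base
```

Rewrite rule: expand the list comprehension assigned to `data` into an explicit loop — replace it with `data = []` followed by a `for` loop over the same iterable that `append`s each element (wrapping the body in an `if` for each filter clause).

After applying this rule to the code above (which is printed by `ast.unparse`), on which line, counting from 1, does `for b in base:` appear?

Transformed code:
def build(offset, data):
    if 1 > j:
        handle(base)
        offset = base
    if base > j:
        offset = 38
        offset *= 33 * 8
    else:
        print(40)
    data = []
    for b in base:
        if b <= b:
            data.append((3 >= offset) // offset[4])
    handle(base)
    base = offset
    offset -= base * 32
    offset -= j != 21
    j = base - data
    if base == j != 32:
        data *= offset
    j *= 24
    return base

11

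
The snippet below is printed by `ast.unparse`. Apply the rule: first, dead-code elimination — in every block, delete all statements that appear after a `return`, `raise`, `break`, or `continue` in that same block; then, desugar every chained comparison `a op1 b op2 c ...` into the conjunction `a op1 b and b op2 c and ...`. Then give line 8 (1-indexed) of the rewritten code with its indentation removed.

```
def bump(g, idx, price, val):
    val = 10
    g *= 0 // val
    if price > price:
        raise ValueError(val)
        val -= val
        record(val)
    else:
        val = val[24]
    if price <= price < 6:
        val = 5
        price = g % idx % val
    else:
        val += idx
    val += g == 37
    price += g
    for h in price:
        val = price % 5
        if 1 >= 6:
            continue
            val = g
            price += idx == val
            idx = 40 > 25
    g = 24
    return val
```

if price <= price and price < 6:

Transformed code:
def bump(g, idx, price, val):
    val = 10
    g *= 0 // val
    if price > price:
        raise ValueError(val)
    else:
        val = val[24]
    if price <= price and price < 6:
        val = 5
        price = g % idx % val
    else:
        val += idx
    val += g == 37
    price += g
    for h in price:
        val = price % 5
        if 1 >= 6:
            continue
    g = 24
    return val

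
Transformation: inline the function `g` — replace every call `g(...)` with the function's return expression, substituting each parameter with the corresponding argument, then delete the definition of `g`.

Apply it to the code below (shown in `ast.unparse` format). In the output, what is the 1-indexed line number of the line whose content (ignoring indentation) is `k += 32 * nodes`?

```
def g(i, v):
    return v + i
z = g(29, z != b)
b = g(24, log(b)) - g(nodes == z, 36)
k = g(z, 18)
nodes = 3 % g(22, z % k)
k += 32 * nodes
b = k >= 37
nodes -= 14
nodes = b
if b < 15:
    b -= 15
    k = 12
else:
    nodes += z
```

5

Transformed code:
z = (z != b) + 29
b = log(b) + 24 - (36 + (nodes == z))
k = 18 + z
nodes = 3 % (z % k + 22)
k += 32 * nodes
b = k >= 37
nodes -= 14
nodes = b
if b < 15:
    b -= 15
    k = 12
else:
    nodes += z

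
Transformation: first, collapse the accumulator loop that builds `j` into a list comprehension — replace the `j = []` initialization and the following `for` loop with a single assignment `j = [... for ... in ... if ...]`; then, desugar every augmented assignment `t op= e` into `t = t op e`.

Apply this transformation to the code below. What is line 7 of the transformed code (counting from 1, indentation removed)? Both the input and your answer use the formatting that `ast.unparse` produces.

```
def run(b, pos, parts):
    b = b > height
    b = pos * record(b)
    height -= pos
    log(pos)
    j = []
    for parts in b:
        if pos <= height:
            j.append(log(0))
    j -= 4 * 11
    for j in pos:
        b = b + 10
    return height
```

Transformed code:
def run(b, pos, parts):
    b = b > height
    b = pos * record(b)
    height = height - pos
    log(pos)
    j = [log(0) for parts in b if pos <= height]
    j = j - 4 * 11
    for j in pos:
        b = b + 10
    return height

j = j - 4 * 11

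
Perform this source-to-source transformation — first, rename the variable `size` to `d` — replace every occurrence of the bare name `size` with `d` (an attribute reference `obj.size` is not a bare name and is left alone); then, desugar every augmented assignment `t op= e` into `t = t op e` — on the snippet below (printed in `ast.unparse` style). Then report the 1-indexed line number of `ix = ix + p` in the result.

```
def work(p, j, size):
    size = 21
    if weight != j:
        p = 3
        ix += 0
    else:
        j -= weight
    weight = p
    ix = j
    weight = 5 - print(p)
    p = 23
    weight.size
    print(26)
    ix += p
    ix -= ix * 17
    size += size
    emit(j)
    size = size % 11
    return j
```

14

Transformed code:
def work(p, j, d):
    d = 21
    if weight != j:
        p = 3
        ix = ix + 0
    else:
        j = j - weight
    weight = p
    ix = j
    weight = 5 - print(p)
    p = 23
    weight.size
    print(26)
    ix = ix + p
    ix = ix - ix * 17
    d = d + d
    emit(j)
    d = d % 11
    return j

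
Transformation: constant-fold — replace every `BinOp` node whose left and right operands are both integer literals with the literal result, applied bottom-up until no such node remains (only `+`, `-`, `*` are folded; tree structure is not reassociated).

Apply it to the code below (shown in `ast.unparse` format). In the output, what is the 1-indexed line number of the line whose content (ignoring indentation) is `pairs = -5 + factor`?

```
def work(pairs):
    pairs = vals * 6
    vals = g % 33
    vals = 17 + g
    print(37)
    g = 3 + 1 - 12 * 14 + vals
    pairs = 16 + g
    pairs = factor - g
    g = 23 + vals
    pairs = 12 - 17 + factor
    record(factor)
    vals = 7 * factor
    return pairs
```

Transformed code:
def work(pairs):
    pairs = vals * 6
    vals = g % 33
    vals = 17 + g
    print(37)
    g = -164 + vals
    pairs = 16 + g
    pairs = factor - g
    g = 23 + vals
    pairs = -5 + factor
    record(factor)
    vals = 7 * factor
    return pairs

10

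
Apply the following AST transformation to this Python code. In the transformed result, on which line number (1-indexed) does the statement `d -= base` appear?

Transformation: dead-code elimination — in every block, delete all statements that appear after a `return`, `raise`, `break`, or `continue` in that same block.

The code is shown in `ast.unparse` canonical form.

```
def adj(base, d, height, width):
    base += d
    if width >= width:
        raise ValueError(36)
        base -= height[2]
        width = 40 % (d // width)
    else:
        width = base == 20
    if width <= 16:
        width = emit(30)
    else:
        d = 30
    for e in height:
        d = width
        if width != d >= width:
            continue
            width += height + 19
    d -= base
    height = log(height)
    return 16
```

Transformed code:
def adj(base, d, height, width):
    base += d
    if width >= width:
        raise ValueError(36)
    else:
        width = base == 20
    if width <= 16:
        width = emit(30)
    else:
        d = 30
    for e in height:
        d = width
        if width != d >= width:
            continue
    d -= base
    height = log(height)
    return 16

15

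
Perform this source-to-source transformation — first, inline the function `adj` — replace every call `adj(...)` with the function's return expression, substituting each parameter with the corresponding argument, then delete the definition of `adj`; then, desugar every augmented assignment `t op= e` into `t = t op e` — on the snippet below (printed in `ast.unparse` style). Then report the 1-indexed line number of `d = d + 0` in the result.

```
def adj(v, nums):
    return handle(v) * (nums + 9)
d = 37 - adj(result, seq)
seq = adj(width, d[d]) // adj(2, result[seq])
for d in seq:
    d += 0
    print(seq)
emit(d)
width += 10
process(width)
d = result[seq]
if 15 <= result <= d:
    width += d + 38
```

4

Transformed code:
d = 37 - handle(result) * (seq + 9)
seq = handle(width) * (d[d] + 9) // (handle(2) * (result[seq] + 9))
for d in seq:
    d = d + 0
    print(seq)
emit(d)
width = width + 10
process(width)
d = result[seq]
if 15 <= result <= d:
    width = width + (d + 38)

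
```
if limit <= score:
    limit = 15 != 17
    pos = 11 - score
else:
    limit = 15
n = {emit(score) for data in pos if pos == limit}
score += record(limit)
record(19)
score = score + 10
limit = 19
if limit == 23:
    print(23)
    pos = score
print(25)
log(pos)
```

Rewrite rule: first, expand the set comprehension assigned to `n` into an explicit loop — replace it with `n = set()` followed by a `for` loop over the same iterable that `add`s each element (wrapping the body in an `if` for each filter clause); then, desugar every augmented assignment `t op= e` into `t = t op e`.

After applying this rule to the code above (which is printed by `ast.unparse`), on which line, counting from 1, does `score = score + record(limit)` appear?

Transformed code:
if limit <= score:
    limit = 15 != 17
    pos = 11 - score
else:
    limit = 15
n = set()
for data in pos:
    if pos == limit:
        n.add(emit(score))
score = score + record(limit)
record(19)
score = score + 10
limit = 19
if limit == 23:
    print(23)
    pos = score
print(25)
log(pos)

10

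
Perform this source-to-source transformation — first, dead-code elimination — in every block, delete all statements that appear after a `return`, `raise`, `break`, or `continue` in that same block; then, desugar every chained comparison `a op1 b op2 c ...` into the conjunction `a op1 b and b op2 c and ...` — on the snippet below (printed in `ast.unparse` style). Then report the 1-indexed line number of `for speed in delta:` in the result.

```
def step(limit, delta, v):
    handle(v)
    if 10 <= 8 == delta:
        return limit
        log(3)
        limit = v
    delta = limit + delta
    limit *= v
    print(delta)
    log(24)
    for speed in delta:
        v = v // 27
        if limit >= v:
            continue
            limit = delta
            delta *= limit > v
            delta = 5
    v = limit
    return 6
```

9

Transformed code:
def step(limit, delta, v):
    handle(v)
    if 10 <= 8 and 8 == delta:
        return limit
    delta = limit + delta
    limit *= v
    print(delta)
    log(24)
    for speed in delta:
        v = v // 27
        if limit >= v:
            continue
    v = limit
    return 6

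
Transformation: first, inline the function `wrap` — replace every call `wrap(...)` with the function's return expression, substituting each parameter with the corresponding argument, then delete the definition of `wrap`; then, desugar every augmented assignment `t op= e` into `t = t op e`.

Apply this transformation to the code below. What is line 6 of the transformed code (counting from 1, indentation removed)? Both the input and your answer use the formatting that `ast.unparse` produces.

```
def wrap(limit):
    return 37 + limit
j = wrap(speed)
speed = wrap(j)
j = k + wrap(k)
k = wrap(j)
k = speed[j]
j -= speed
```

j = j - speed

Transformed code:
j = 37 + speed
speed = 37 + j
j = k + (37 + k)
k = 37 + j
k = speed[j]
j = j - speed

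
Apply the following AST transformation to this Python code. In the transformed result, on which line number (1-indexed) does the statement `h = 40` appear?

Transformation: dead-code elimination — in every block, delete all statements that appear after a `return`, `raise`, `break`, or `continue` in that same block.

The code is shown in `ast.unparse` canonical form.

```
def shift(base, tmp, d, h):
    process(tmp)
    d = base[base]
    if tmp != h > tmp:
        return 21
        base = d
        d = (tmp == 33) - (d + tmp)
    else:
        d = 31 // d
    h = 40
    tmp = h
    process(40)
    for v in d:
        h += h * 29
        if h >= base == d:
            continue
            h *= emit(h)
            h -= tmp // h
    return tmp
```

8

Transformed code:
def shift(base, tmp, d, h):
    process(tmp)
    d = base[base]
    if tmp != h > tmp:
        return 21
    else:
        d = 31 // d
    h = 40
    tmp = h
    process(40)
    for v in d:
        h += h * 29
        if h >= base == d:
            continue
    return tmp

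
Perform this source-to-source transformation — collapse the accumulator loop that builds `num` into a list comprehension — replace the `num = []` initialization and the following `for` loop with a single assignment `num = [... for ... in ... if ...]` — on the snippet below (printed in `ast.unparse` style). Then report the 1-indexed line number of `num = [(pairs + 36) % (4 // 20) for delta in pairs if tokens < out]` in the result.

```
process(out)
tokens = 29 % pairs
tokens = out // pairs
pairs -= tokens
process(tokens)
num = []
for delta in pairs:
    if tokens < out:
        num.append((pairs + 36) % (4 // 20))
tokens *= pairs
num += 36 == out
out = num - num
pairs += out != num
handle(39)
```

Transformed code:
process(out)
tokens = 29 % pairs
tokens = out // pairs
pairs -= tokens
process(tokens)
num = [(pairs + 36) % (4 // 20) for delta in pairs if tokens < out]
tokens *= pairs
num += 36 == out
out = num - num
pairs += out != num
handle(39)

6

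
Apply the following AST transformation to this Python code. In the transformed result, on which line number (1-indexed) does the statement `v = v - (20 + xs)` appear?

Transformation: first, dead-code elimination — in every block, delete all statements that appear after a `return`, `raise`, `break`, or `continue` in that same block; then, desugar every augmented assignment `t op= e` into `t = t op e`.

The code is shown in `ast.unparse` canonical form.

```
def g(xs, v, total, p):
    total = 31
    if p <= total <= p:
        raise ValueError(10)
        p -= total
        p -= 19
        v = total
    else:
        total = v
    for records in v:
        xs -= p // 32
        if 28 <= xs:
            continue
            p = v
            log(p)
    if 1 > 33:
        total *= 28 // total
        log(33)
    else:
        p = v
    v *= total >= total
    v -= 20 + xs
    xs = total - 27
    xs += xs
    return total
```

17

Transformed code:
def g(xs, v, total, p):
    total = 31
    if p <= total <= p:
        raise ValueError(10)
    else:
        total = v
    for records in v:
        xs = xs - p // 32
        if 28 <= xs:
            continue
    if 1 > 33:
        total = total * (28 // total)
        log(33)
    else:
        p = v
    v = v * (total >= total)
    v = v - (20 + xs)
    xs = total - 27
    xs = xs + xs
    return total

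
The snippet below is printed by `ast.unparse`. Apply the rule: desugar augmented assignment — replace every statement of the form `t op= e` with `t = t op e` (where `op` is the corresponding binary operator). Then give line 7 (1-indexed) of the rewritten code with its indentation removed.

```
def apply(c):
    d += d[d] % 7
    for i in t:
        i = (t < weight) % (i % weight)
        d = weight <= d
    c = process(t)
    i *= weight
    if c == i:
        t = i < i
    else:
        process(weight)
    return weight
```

Transformed code:
def apply(c):
    d = d + d[d] % 7
    for i in t:
        i = (t < weight) % (i % weight)
        d = weight <= d
    c = process(t)
    i = i * weight
    if c == i:
        t = i < i
    else:
        process(weight)
    return weight

i = i * weight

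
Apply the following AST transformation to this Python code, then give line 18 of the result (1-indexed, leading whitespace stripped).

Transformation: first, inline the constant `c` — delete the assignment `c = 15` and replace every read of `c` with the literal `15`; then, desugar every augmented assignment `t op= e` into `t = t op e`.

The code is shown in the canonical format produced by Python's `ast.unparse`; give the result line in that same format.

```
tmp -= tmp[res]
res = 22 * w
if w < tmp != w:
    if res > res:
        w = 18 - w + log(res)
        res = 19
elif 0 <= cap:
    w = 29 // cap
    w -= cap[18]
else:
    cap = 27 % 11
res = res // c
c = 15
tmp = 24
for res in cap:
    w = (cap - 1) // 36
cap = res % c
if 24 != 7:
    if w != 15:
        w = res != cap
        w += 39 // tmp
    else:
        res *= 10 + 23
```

if w != 15:

Transformed code:
tmp = tmp - tmp[res]
res = 22 * w
if w < tmp != w:
    if res > res:
        w = 18 - w + log(res)
        res = 19
elif 0 <= cap:
    w = 29 // cap
    w = w - cap[18]
else:
    cap = 27 % 11
res = res // 15
tmp = 24
for res in cap:
    w = (cap - 1) // 36
cap = res % 15
if 24 != 7:
    if w != 15:
        w = res != cap
        w = w + 39 // tmp
    else:
        res = res * (10 + 23)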